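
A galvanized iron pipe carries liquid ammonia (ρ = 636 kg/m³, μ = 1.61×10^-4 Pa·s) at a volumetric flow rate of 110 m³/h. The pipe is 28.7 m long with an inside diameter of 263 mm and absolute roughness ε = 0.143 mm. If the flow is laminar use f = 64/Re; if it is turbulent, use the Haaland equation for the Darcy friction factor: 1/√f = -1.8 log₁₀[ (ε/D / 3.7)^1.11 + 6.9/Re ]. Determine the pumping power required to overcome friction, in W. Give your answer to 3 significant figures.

P ≈ 5.95 W

Q = 110 m³/h = 110/3600 = 0.03056 m³/s.
Cross-sectional area A = πD²/4 = π(0.263)²/4 = 0.05433 m²; mean velocity V = Q/A = 0.03056/0.05433 = 0.5625 m/s.
Reynolds number Re = ρVD/μ = 636 · 0.5625 · 0.263 / 0.000161 = 5.844e+05.
Re > 4000 → turbulent. Relative roughness ε/D = 0.000143/0.263 = 0.000544. Haaland: 1/√f = -1.8 log₁₀[(0.000544/3.7)^1.11 + 6.9/5.844e+05] = -1.8 log₁₀[5.57e-05 + 1.18e-05] = 7.508, so f = 0.01774.
Darcy-Weisbach: ΔP = f(L/D)(ρV²/2) = 0.01774·(28.7/0.263)·(636·0.5625²/2) = 0.01774·109.1·100.6 = 194.8 Pa.
Pumping power P = QΔP = 0.03056·194.8 = 5.951 W = 5.95 W.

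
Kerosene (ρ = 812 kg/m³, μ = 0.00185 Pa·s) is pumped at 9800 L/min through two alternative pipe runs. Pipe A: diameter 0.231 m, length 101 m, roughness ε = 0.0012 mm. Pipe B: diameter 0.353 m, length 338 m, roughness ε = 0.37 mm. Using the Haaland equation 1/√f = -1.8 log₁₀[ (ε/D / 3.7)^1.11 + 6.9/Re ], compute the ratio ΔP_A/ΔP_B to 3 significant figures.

ΔP_A/ΔP_B ≈ 1.63

Pipe A: V = Q/A = 0.1633/0.04191 = 3.897 m/s; Re = 3.951e+05; ε/D = 5.19e-06; Haaland → f = 0.01368; ΔP_A = f(L/D)(ρV²/2) = 3.688e+04 Pa.
Pipe B: V = Q/A = 0.1633/0.09787 = 1.669 m/s; Re = 2.586e+05; ε/D = 0.00105; Haaland → f = 0.02085; ΔP_B = f(L/D)(ρV²/2) = 2.257e+04 Pa.
ΔP_A/ΔP_B = 3.688e+04/2.257e+04 = 1.63.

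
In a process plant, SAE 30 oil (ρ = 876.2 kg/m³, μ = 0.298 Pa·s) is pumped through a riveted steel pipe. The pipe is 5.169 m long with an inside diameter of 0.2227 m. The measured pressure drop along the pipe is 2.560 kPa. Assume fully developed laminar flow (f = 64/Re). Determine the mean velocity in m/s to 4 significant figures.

For laminar flow, f = 64/Re with Re = ρVD/μ, so Darcy-Weisbach reduces to ΔP = 32μLV/D². Solving for V: V = ΔP·D²/(32μL) = 2560·(0.2227)²/(32·0.298·5.169) = 2.576 m/s.
Check: Re = ρVD/μ = 876.2·2.576·0.2227/0.298 = 1687 < 2300, so the laminar assumption holds.

V ≈ 2.576 m/s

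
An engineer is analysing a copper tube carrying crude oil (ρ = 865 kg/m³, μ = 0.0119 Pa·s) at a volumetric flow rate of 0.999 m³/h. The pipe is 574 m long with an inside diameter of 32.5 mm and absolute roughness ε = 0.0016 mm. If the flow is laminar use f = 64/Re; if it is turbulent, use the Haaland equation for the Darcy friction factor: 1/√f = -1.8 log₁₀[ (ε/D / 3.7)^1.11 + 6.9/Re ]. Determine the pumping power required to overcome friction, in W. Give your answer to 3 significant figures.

P ≈ 19.2 W

Q = 0.999 m³/h = 0.999/3600 = 0.0002775 m³/s.
Cross-sectional area A = πD²/4 = π(0.0325)²/4 = 0.0008296 m²; mean velocity V = Q/A = 0.0002775/0.0008296 = 0.3345 m/s.
Reynolds number Re = ρVD/μ = 865 · 0.3345 · 0.0325 / 0.0119 = 790.2.
Re < 2300 → laminar flow, so f = 64/Re = 64/790.2 = 0.08099 (the turbulent correlation is not needed).
Darcy-Weisbach: ΔP = f(L/D)(ρV²/2) = 0.08099·(574/0.0325)·(865·0.3345²/2) = 0.08099·1.766e+04·48.39 = 6.922e+04 Pa.
Pumping power P = QΔP = 0.0002775·6.922e+04 = 19.21 W = 19.2 W.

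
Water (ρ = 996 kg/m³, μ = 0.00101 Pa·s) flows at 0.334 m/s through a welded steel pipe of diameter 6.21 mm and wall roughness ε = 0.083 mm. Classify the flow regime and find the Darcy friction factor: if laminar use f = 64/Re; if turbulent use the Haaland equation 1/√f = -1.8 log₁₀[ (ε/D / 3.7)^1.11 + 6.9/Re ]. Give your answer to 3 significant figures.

Re = ρVD/μ = 996·0.334·0.00621/0.00101 = 2045.
Re < 2300 → laminar, so f = 64/Re = 0.03129 (roughness is irrelevant in laminar flow).

f ≈ 0.0313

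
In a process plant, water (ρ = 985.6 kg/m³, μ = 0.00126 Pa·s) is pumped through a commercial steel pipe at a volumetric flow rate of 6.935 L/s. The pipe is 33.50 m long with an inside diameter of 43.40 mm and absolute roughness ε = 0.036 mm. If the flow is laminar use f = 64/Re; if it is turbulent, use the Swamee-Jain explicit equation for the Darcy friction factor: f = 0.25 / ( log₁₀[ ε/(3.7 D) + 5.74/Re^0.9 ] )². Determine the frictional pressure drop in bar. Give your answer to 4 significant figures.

ΔP ≈ 1.742 bar

Q = 6.935 L/s = 6.935/1000 = 0.006935 m³/s.
Cross-sectional area A = πD²/4 = π(0.0434)²/4 = 0.001479 m²; mean velocity V = Q/A = 0.006935/0.001479 = 4.688 m/s.
Reynolds number Re = ρVD/μ = 985.6 · 4.688 · 0.0434 / 0.00126 = 1.591e+05.
Re > 4000 → turbulent. Relative roughness ε/D = 3.6e-05/0.0434 = 0.000829. Swamee-Jain: f = 0.25/(log₁₀[0.000829/3.7 + 5.74/1.591e+05^0.9])² = 0.25/(log₁₀[0.000224 + 0.000119])² = 0.25/(-3.464)² = 0.02084.
Darcy-Weisbach: ΔP = f(L/D)(ρV²/2) = 0.02084·(33.5/0.0434)·(985.6·4.688²/2) = 0.02084·771.9·1.083e+04 = 1.742e+05 Pa.
ΔP = 1.742e+05 Pa = 1.742 bar.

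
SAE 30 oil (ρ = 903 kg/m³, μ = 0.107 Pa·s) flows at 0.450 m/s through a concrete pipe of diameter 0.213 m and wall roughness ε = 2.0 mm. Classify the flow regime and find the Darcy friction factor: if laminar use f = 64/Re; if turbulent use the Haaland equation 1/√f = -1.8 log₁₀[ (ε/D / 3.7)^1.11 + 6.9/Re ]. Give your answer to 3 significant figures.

Re = ρVD/μ = 903·0.45·0.213/0.107 = 808.9.
Re < 2300 → laminar, so f = 64/Re = 0.07912 (roughness is irrelevant in laminar flow).

f ≈ 0.0791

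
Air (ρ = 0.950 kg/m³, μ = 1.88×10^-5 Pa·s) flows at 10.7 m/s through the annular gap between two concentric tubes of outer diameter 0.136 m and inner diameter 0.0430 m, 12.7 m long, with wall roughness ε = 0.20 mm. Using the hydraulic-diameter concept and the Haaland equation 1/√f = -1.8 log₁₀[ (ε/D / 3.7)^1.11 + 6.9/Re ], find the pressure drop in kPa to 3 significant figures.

Hydraulic diameter D_h = 4A/P = D_o - D_i = 0.136 - 0.043 = 0.093 m.
Re = ρVD_h/μ = 0.95·10.7·0.093/1.88e-05 = 5.028e+04.
ε/D_h = 0.0002/0.093 = 0.00215; Haaland gives 1/√f = -1.8 log₁₀[0.000256+0.000137] = 6.129, so f = 0.02662.
ΔP = f(L/D_h)(ρV²/2) = 0.02662·12.7/0.093·54.38 = 197.7 Pa.
ΔP = 0.198 kPa.

ΔP ≈ 0.198 kPa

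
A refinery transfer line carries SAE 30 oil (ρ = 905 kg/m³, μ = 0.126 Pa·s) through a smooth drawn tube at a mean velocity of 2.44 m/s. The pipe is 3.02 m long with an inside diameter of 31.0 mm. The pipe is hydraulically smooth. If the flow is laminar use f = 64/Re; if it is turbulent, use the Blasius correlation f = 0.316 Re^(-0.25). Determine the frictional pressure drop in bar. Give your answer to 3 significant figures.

Reynolds number Re = ρVD/μ = 905 · 2.44 · 0.031 / 0.126 = 543.3.
Re < 2300 → laminar flow, so f = 64/Re = 64/543.3 = 0.1178 (the turbulent correlation is not needed).
Darcy-Weisbach: ΔP = f(L/D)(ρV²/2) = 0.1178·(3.02/0.031)·(905·2.44²/2) = 0.1178·97.42·2694 = 3.092e+04 Pa.
ΔP = 3.092e+04 Pa = 0.309 bar.

ΔP ≈ 0.309 bar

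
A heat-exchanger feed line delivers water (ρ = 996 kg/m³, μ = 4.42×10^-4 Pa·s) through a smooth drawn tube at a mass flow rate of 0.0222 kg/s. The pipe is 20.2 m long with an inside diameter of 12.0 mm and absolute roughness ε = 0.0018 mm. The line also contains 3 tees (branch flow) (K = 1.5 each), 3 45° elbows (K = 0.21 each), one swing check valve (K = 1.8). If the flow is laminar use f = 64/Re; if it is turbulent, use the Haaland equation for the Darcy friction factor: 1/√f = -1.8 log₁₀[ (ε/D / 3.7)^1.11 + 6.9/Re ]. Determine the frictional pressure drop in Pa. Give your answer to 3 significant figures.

A = πD²/4 = π(0.012)²/4 = 0.0001131 m²; mean velocity V = ṁ/(ρA) = 0.0222/(996 · 0.0001131) = 0.1971 m/s.
Reynolds number Re = ρVD/μ = 996 · 0.1971 · 0.012 / 0.000442 = 5329.
Re > 4000 → turbulent. Relative roughness ε/D = 1.8e-06/0.012 = 0.00015. Haaland: 1/√f = -1.8 log₁₀[(0.00015/3.7)^1.11 + 6.9/5329] = -1.8 log₁₀[1.33e-05 + 0.00129] = 5.19, so f = 0.03712.
Total minor-loss coefficient ΣK = 3·1.5 + 3·0.21 + 1·1.8 = 6.93.
ΔP = [f·L/D + ΣK]·(ρV²/2) = [0.03712·20.2/0.012 + 6.93]·(996·0.1971²/2) = [62.49 + 6.93]·19.34 = 1343 Pa.

ΔP ≈ 1340 Pa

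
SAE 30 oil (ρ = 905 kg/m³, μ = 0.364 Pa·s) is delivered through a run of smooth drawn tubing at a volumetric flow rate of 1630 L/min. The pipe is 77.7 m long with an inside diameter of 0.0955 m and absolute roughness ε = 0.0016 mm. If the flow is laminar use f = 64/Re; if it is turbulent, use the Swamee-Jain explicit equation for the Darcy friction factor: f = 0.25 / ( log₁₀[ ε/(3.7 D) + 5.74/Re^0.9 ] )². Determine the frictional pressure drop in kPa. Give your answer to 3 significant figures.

ΔP ≈ 376 kPa

Q = 1630 L/min = 1630/60000 = 0.02717 m³/s.
Cross-sectional area A = πD²/4 = π(0.0955)²/4 = 0.007163 m²; mean velocity V = Q/A = 0.02717/0.007163 = 3.793 m/s.
Reynolds number Re = ρVD/μ = 905 · 3.793 · 0.0955 / 0.364 = 900.5.
Re < 2300 → laminar flow, so f = 64/Re = 64/900.5 = 0.07107 (the turbulent correlation is not needed).
Darcy-Weisbach: ΔP = f(L/D)(ρV²/2) = 0.07107·(77.7/0.0955)·(905·3.793²/2) = 0.07107·813.6·6509 = 3.764e+05 Pa.
ΔP = 3.764e+05 Pa = 376 kPa.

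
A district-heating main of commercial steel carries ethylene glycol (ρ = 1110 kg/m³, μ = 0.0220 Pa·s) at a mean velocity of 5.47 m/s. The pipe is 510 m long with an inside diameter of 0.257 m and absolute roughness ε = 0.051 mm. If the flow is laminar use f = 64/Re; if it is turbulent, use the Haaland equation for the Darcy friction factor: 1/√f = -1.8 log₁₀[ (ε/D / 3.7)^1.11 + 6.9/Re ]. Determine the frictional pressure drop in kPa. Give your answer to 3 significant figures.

Reynolds number Re = ρVD/μ = 1110 · 5.47 · 0.257 / 0.022 = 7.093e+04.
Re > 4000 → turbulent. Relative roughness ε/D = 5.1e-05/0.257 = 0.000198. Haaland: 1/√f = -1.8 log₁₀[(0.000198/3.7)^1.11 + 6.9/7.093e+04] = -1.8 log₁₀[1.82e-05 + 9.73e-05] = 7.088, so f = 0.01991.
Darcy-Weisbach: ΔP = f(L/D)(ρV²/2) = 0.01991·(510/0.257)·(1110·5.47²/2) = 0.01991·1984·1.661e+04 = 6.56e+05 Pa.
ΔP = 6.56e+05 Pa = 656 kPa.

ΔP ≈ 656 kPa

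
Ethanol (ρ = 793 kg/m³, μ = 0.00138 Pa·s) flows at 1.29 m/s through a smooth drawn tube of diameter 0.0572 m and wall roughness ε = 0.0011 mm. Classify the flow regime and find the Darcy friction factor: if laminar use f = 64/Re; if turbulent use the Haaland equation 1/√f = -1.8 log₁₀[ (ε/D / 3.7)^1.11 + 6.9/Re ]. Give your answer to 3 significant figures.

Re = ρVD/μ = 793·1.29·0.0572/0.00138 = 4.24e+04.
Re > 4000 → turbulent. ε/D = 1.1e-06/0.0572 = 1.92e-05; Haaland: 1/√f = -1.8 log₁₀[1.36e-06 + 0.000163] = 6.813, so f = 0.02154.

f ≈ 0.0215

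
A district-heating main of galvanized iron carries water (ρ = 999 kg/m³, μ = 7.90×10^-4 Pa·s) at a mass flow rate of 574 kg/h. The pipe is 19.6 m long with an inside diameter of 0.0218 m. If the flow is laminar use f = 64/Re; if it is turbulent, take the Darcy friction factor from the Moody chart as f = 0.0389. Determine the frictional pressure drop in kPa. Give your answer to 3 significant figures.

ΔP ≈ 3.19 kPa

ṁ = 574 kg/h = 574/3600 = 0.1594 kg/s.
A = πD²/4 = π(0.0218)²/4 = 0.0003733 m²; mean velocity V = ṁ/(ρA) = 0.1594/(999 · 0.0003733) = 0.4276 m/s.
Reynolds number Re = ρVD/μ = 999 · 0.4276 · 0.0218 / 0.00079 = 1.179e+04.
Re > 4000 → turbulent; use the Moody-chart value f = 0.0389.
Darcy-Weisbach: ΔP = f(L/D)(ρV²/2) = 0.0389·(19.6/0.0218)·(999·0.4276²/2) = 0.0389·899.1·91.33 = 3194 Pa.
ΔP = 3194 Pa = 3.19 kPa.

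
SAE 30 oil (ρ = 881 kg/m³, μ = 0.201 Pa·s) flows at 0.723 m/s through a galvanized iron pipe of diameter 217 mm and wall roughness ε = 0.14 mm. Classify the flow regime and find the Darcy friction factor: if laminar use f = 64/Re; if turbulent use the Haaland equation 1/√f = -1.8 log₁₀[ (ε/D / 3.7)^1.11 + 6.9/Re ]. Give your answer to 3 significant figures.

Re = ρVD/μ = 881·0.723·0.217/0.201 = 687.7.
Re < 2300 → laminar, so f = 64/Re = 0.09307 (roughness is irrelevant in laminar flow).

f ≈ 0.0931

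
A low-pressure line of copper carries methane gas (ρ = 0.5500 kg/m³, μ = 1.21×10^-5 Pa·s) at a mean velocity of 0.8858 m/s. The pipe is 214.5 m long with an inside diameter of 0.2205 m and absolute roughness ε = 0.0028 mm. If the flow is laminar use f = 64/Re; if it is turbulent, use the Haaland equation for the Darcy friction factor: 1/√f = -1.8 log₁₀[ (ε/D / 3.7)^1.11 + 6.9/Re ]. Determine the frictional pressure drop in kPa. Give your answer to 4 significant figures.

Reynolds number Re = ρVD/μ = 0.55 · 0.8858 · 0.2205 / 1.21e-05 = 8878.
Re > 4000 → turbulent. Relative roughness ε/D = 2.8e-06/0.2205 = 1.27e-05. Haaland: 1/√f = -1.8 log₁₀[(1.27e-05/3.7)^1.11 + 6.9/8878] = -1.8 log₁₀[8.6e-07 + 0.000777] = 5.596, so f = 0.03193.
Darcy-Weisbach: ΔP = f(L/D)(ρV²/2) = 0.03193·(214.5/0.2205)·(0.55·0.8858²/2) = 0.03193·972.8·0.2158 = 6.703 Pa.
ΔP = 6.703 Pa = 0.006703 kPa.

ΔP ≈ 0.006703 kPa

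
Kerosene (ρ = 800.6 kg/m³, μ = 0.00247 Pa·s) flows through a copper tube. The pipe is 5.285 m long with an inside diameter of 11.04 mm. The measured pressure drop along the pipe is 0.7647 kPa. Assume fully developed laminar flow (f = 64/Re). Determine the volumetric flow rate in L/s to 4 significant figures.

For laminar flow, f = 64/Re with Re = ρVD/μ, so Darcy-Weisbach reduces to ΔP = 32μLV/D². Solving for V: V = ΔP·D²/(32μL) = 764.7·(0.01104)²/(32·0.00247·5.285) = 0.2231 m/s.
Check: Re = ρVD/μ = 800.6·0.2231·0.01104/0.00247 = 798.4 < 2300, so the laminar assumption holds.
Q = V·A = 0.2231·(π/4·0.01104²) = 2.136e-05 m³/s = 0.02136 L/s.

Q ≈ 0.02136 L/s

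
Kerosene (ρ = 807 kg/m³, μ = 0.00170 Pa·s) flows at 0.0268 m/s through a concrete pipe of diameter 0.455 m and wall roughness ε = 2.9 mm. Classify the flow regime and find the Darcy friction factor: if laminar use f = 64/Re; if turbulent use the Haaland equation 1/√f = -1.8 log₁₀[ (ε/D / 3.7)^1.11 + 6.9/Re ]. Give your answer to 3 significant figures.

Re = ρVD/μ = 807·0.0268·0.455/0.0017 = 5789.
Re > 4000 → turbulent. ε/D = 0.0029/0.455 = 0.00637; Haaland: 1/√f = -1.8 log₁₀[0.000855 + 0.00119] = 4.84, so f = 0.04269.

f ≈ 0.0427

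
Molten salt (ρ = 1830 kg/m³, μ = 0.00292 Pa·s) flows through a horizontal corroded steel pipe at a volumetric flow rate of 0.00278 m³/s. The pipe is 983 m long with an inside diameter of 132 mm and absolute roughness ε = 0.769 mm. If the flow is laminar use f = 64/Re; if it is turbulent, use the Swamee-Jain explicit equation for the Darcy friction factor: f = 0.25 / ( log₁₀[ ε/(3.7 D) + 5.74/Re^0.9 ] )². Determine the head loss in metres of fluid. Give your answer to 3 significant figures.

Cross-sectional area A = πD²/4 = π(0.132)²/4 = 0.01368 m²; mean velocity V = Q/A = 0.00278/0.01368 = 0.2031 m/s.
Reynolds number Re = ρVD/μ = 1830 · 0.2031 · 0.132 / 0.00292 = 1.681e+04.
Re > 4000 → turbulent. Relative roughness ε/D = 0.000769/0.132 = 0.00583. Swamee-Jain: f = 0.25/(log₁₀[0.00583/3.7 + 5.74/1.681e+04^0.9])² = 0.25/(log₁₀[0.00157 + 0.000904])² = 0.25/(-2.606)² = 0.03682.
Darcy-Weisbach: ΔP = f(L/D)(ρV²/2) = 0.03682·(983/0.132)·(1830·0.2031²/2) = 0.03682·7447·37.76 = 1.035e+04 Pa.
Head loss h_f = ΔP/(ρg) = 1.035e+04/(1830·9.81) = 0.577 m.

h_f ≈ 0.577 m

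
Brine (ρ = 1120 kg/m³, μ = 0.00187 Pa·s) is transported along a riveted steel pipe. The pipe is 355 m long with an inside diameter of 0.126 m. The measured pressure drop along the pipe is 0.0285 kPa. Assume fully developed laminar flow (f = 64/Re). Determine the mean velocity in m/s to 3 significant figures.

For laminar flow, f = 64/Re with Re = ρVD/μ, so Darcy-Weisbach reduces to ΔP = 32μLV/D². Solving for V: V = ΔP·D²/(32μL) = 28.5·(0.126)²/(32·0.00187·355) = 0.0213 m/s.
Check: Re = ρVD/μ = 1120·0.0213·0.126/0.00187 = 1607 < 2300, so the laminar assumption holds.

V ≈ 0.0213 m/s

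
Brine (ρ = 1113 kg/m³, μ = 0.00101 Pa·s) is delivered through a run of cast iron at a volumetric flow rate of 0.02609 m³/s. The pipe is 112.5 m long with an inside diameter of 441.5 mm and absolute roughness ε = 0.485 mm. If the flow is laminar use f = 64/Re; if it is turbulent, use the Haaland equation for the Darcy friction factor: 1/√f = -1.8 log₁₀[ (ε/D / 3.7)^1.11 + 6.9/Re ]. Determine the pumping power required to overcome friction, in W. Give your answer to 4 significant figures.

P ≈ 2.437 W

Cross-sectional area A = πD²/4 = π(0.4415)²/4 = 0.1531 m²; mean velocity V = Q/A = 0.02609/0.1531 = 0.1704 m/s.
Reynolds number Re = ρVD/μ = 1113 · 0.1704 · 0.4415 / 0.00101 = 8.291e+04.
Re > 4000 → turbulent. Relative roughness ε/D = 0.000485/0.4415 = 0.0011. Haaland: 1/√f = -1.8 log₁₀[(0.0011/3.7)^1.11 + 6.9/8.291e+04] = -1.8 log₁₀[0.000122 + 8.32e-05] = 6.64, so f = 0.02268.
Darcy-Weisbach: ΔP = f(L/D)(ρV²/2) = 0.02268·(112.5/0.4415)·(1113·0.1704²/2) = 0.02268·254.8·16.16 = 93.41 Pa.
Pumping power P = QΔP = 0.02609·93.41 = 2.4372 W = 2.437 W.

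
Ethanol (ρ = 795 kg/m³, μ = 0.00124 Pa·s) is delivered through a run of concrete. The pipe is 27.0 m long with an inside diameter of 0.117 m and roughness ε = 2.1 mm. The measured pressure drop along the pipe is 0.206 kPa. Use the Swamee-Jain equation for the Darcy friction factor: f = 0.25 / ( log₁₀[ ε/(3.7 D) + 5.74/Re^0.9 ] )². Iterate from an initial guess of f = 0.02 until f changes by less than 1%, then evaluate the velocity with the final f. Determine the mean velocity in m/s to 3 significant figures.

Rearranging Darcy-Weisbach: V = √(2·ΔP·D/(f·L·ρ)). With ε/D = 0.0021/0.117 = 0.0179, iterate starting from f = 0.02:
  f = 0.02 → V = √(2·206·0.117/(0.02·27·795)) = 0.3351 m/s; Re = ρVD/μ = 2.514e+04; f → 0.04889
  f = 0.04889 → V = 0.2143 m/s; Re = 1.608e+04; f → 0.04995
  f = 0.04995 → V = 0.212 m/s; Re = 1.591e+04; f → 0.04998
Converged (Δf/f < 1%). With the final f = 0.04998: V = √(2·206·0.117/(0.04998·27·795)) = 0.212 m/s.

V ≈ 0.212 m/s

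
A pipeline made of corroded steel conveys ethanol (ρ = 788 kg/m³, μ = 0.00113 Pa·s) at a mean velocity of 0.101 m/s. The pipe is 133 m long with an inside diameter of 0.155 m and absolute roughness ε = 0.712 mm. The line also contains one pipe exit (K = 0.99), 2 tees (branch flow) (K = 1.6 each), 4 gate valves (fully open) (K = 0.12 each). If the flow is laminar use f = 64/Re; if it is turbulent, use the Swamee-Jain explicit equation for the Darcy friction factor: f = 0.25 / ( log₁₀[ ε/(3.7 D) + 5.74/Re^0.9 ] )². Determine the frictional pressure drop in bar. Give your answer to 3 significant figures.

Reynolds number Re = ρVD/μ = 788 · 0.101 · 0.155 / 0.00113 = 1.092e+04.
Re > 4000 → turbulent. Relative roughness ε/D = 0.000712/0.155 = 0.00459. Swamee-Jain: f = 0.25/(log₁₀[0.00459/3.7 + 5.74/1.092e+04^0.9])² = 0.25/(log₁₀[0.00124 + 0.00133])² = 0.25/(-2.589)² = 0.03729.
Total minor-loss coefficient ΣK = 1·0.99 + 2·1.6 + 4·0.12 = 4.67.
ΔP = [f·L/D + ΣK]·(ρV²/2) = [0.03729·133/0.155 + 4.67]·(788·0.101²/2) = [31.99 + 4.67]·4.019 = 147.4 Pa.
ΔP = 147.4 Pa = 0.00147 bar.

ΔP ≈ 0.00147 bar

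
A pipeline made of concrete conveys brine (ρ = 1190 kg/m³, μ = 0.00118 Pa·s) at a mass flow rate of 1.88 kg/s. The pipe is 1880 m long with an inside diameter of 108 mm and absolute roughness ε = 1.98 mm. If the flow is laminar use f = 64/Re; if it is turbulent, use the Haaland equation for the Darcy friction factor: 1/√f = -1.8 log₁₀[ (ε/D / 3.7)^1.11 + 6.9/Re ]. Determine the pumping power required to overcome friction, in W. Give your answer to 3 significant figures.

A = πD²/4 = π(0.108)²/4 = 0.009161 m²; mean velocity V = ṁ/(ρA) = 1.88/(1190 · 0.009161) = 0.1725 m/s.
Reynolds number Re = ρVD/μ = 1190 · 0.1725 · 0.108 / 0.00118 = 1.878e+04.
Re > 4000 → turbulent. Relative roughness ε/D = 0.00198/0.108 = 0.0183. Haaland: 1/√f = -1.8 log₁₀[(0.0183/3.7)^1.11 + 6.9/1.878e+04] = -1.8 log₁₀[0.00276 + 0.000367] = 4.508, so f = 0.04921.
Darcy-Weisbach: ΔP = f(L/D)(ρV²/2) = 0.04921·(1880/0.108)·(1190·0.1725²/2) = 0.04921·1.741e+04·17.7 = 1.516e+04 Pa.
Q = ṁ/ρ = 1.88/1190 = 0.00158 m³/s.
Pumping power P = QΔP = 0.00158·1.516e+04 = 23.95 W = 23.9 W.

P ≈ 23.9 W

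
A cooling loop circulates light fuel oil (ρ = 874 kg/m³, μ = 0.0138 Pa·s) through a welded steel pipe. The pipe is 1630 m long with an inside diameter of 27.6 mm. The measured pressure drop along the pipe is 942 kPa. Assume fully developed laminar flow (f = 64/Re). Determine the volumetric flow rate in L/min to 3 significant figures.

Q ≈ 35.8 L/min

For laminar flow, f = 64/Re with Re = ρVD/μ, so Darcy-Weisbach reduces to ΔP = 32μLV/D². Solving for V: V = ΔP·D²/(32μL) = 9.42e+05·(0.0276)²/(32·0.0138·1630) = 0.9969 m/s.
Check: Re = ρVD/μ = 874·0.9969·0.0276/0.0138 = 1743 < 2300, so the laminar assumption holds.
Q = V·A = 0.9969·(π/4·0.0276²) = 0.0005964 m³/s = 35.8 L/min.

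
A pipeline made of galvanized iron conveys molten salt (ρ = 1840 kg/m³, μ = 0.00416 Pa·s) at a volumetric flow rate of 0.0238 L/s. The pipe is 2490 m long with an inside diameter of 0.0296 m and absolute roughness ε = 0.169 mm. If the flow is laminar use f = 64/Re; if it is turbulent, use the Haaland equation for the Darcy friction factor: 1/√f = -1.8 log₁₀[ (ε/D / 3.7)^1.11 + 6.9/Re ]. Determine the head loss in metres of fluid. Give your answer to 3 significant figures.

h_f ≈ 0.725 m

Q = 0.0238 L/s = 0.0238/1000 = 2.38e-05 m³/s.
Cross-sectional area A = πD²/4 = π(0.0296)²/4 = 0.0006881 m²; mean velocity V = Q/A = 2.38e-05/0.0006881 = 0.03459 m/s.
Reynolds number Re = ρVD/μ = 1840 · 0.03459 · 0.0296 / 0.00416 = 452.8.
Re < 2300 → laminar flow, so f = 64/Re = 64/452.8 = 0.1413 (the turbulent correlation is not needed).
Darcy-Weisbach: ΔP = f(L/D)(ρV²/2) = 0.1413·(2490/0.0296)·(1840·0.03459²/2) = 0.1413·8.412e+04·1.101 = 1.308e+04 Pa.
Head loss h_f = ΔP/(ρg) = 1.308e+04/(1840·9.81) = 0.725 m.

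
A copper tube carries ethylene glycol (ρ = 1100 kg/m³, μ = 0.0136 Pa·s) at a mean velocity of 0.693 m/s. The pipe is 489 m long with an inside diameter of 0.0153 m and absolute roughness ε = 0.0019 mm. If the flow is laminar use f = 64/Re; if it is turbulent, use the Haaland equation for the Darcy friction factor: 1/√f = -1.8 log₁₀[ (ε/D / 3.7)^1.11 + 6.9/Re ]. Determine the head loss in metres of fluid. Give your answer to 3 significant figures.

Reynolds number Re = ρVD/μ = 1100 · 0.693 · 0.0153 / 0.0136 = 857.6.
Re < 2300 → laminar flow, so f = 64/Re = 64/857.6 = 0.07463 (the turbulent correlation is not needed).
Darcy-Weisbach: ΔP = f(L/D)(ρV²/2) = 0.07463·(489/0.0153)·(1100·0.693²/2) = 0.07463·3.196e+04·264.1 = 6.3e+05 Pa.
Head loss h_f = ΔP/(ρg) = 6.3e+05/(1100·9.81) = 58.4 m.

h_f ≈ 58.4 m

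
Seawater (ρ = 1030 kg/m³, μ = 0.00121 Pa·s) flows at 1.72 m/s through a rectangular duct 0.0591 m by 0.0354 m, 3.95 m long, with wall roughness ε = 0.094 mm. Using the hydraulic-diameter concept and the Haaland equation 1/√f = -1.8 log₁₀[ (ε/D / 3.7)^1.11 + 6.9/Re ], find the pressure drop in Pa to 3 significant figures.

ΔP ≈ 3530 Pa

Hydraulic diameter D_h = 4A/P = 4·(0.0591·0.0354)/(2·(0.0591+0.0354)) = 0.008369/0.189 = 0.04428 m.
Re = ρVD_h/μ = 1030·1.72·0.04428/0.00121 = 6.483e+04.
ε/D_h = 9.4e-05/0.04428 = 0.00212; Haaland gives 1/√f = -1.8 log₁₀[0.000252+0.000106] = 6.201, so f = 0.02601.
ΔP = f(L/D_h)(ρV²/2) = 0.02601·3.95/0.04428·1524 = 3535 Pa.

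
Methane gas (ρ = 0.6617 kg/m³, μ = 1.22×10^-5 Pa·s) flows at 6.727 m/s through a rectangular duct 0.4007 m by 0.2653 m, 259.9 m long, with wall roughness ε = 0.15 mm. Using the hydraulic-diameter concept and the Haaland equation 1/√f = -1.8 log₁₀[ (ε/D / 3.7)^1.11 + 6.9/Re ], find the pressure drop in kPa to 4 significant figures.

Hydraulic diameter D_h = 4A/P = 4·(0.4007·0.2653)/(2·(0.4007+0.2653)) = 0.4252/1.332 = 0.3192 m.
Re = ρVD_h/μ = 0.6617·6.727·0.3192/1.22e-05 = 1.165e+05.
ε/D_h = 0.00015/0.3192 = 0.00047; Haaland gives 1/√f = -1.8 log₁₀[4.73e-05+5.92e-05] = 7.15, so f = 0.01956.
ΔP = f(L/D_h)(ρV²/2) = 0.01956·259.9/0.3192·14.97 = 238.4 Pa.
ΔP = 0.2384 kPa.

ΔP ≈ 0.2384 kPa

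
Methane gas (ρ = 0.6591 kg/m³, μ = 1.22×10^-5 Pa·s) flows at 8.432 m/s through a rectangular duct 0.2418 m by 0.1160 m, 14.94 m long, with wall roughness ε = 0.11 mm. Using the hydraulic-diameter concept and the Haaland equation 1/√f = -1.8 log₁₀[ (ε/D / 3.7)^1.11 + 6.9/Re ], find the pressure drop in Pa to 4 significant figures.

Hydraulic diameter D_h = 4A/P = 4·(0.2418·0.116)/(2·(0.2418+0.116)) = 0.1122/0.7156 = 0.1568 m.
Re = ρVD_h/μ = 0.6591·8.432·0.1568/1.22e-05 = 7.142e+04.
ε/D_h = 0.00011/0.1568 = 0.000702; Haaland gives 1/√f = -1.8 log₁₀[7.39e-05+9.66e-05] = 6.783, so f = 0.02173.
ΔP = f(L/D_h)(ρV²/2) = 0.02173·14.94/0.1568·23.43 = 48.53 Pa.

ΔP ≈ 48.53 Pa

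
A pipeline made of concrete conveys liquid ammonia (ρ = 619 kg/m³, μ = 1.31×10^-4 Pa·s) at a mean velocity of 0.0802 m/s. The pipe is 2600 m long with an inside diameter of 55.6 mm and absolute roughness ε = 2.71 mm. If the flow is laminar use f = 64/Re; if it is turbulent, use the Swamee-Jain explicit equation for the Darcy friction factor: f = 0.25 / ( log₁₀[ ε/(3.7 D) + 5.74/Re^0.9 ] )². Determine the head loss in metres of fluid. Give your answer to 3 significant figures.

Reynolds number Re = ρVD/μ = 619 · 0.0802 · 0.0556 / 0.000131 = 2.107e+04.
Re > 4000 → turbulent. Relative roughness ε/D = 0.00271/0.0556 = 0.0487. Swamee-Jain: f = 0.25/(log₁₀[0.0487/3.7 + 5.74/2.107e+04^0.9])² = 0.25/(log₁₀[0.0132 + 0.000737])² = 0.25/(-1.857)² = 0.07252.
Darcy-Weisbach: ΔP = f(L/D)(ρV²/2) = 0.07252·(2600/0.0556)·(619·0.0802²/2) = 0.07252·4.676e+04·1.991 = 6751 Pa.
Head loss h_f = ΔP/(ρg) = 6751/(619·9.81) = 1.11 m.

h_f ≈ 1.11 m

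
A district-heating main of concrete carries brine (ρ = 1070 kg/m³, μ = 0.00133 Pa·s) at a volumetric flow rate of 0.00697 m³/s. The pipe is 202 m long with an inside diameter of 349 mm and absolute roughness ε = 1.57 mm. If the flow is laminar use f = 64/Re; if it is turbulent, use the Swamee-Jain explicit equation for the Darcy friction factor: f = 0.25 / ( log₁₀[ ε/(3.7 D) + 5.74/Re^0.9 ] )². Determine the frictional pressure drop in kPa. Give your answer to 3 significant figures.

ΔP ≈ 0.0562 kPa

Cross-sectional area A = πD²/4 = π(0.349)²/4 = 0.09566 m²; mean velocity V = Q/A = 0.00697/0.09566 = 0.07286 m/s.
Reynolds number Re = ρVD/μ = 1070 · 0.07286 · 0.349 / 0.00133 = 2.046e+04.
Re > 4000 → turbulent. Relative roughness ε/D = 0.00157/0.349 = 0.0045. Swamee-Jain: f = 0.25/(log₁₀[0.0045/3.7 + 5.74/2.046e+04^0.9])² = 0.25/(log₁₀[0.00122 + 0.000757])² = 0.25/(-2.705)² = 0.03417.
Darcy-Weisbach: ΔP = f(L/D)(ρV²/2) = 0.03417·(202/0.349)·(1070·0.07286²/2) = 0.03417·578.8·2.84 = 56.17 Pa.
ΔP = 56.17 Pa = 0.0562 kPa.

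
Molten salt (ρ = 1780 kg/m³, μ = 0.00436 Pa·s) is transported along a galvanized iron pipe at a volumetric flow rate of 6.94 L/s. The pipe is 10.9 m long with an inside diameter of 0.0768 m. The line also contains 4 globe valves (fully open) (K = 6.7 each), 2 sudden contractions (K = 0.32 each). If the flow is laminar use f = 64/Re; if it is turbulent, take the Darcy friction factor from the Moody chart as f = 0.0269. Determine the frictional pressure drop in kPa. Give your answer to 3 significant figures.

ΔP ≈ 62.4 kPa

Q = 6.94 L/s = 6.94/1000 = 0.00694 m³/s.
Cross-sectional area A = πD²/4 = π(0.0768)²/4 = 0.004632 m²; mean velocity V = Q/A = 0.00694/0.004632 = 1.498 m/s.
Reynolds number Re = ρVD/μ = 1780 · 1.498 · 0.0768 / 0.00436 = 4.697e+04.
Re > 4000 → turbulent; use the Moody-chart value f = 0.0269.
Total minor-loss coefficient ΣK = 4·6.7 + 2·0.32 = 27.4.
ΔP = [f·L/D + ΣK]·(ρV²/2) = [0.0269·10.9/0.0768 + 27.4]·(1780·1.498²/2) = [3.818 + 27.4]·1997 = 6.244e+04 Pa.
ΔP = 6.244e+04 Pa = 62.4 kPa.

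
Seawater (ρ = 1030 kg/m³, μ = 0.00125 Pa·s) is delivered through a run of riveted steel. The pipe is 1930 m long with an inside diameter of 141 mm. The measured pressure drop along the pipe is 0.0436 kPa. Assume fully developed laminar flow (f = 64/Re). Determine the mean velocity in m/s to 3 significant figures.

V ≈ 0.0112 m/s

For laminar flow, f = 64/Re with Re = ρVD/μ, so Darcy-Weisbach reduces to ΔP = 32μLV/D². Solving for V: V = ΔP·D²/(32μL) = 43.6·(0.141)²/(32·0.00125·1930) = 0.01123 m/s.
Check: Re = ρVD/μ = 1030·0.01123·0.141/0.00125 = 1305 < 2300, so the laminar assumption holds.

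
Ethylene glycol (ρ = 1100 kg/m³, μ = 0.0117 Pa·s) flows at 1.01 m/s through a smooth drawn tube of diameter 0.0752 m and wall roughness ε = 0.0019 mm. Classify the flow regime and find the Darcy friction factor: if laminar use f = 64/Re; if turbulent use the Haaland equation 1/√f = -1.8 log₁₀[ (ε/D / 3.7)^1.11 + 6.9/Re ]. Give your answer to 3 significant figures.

f ≈ 0.0340

Re = ρVD/μ = 1100·1.01·0.0752/0.0117 = 7141.
Re > 4000 → turbulent. ε/D = 1.9e-06/0.0752 = 2.53e-05; Haaland: 1/√f = -1.8 log₁₀[1.85e-06 + 0.000966] = 5.425, so f = 0.03397.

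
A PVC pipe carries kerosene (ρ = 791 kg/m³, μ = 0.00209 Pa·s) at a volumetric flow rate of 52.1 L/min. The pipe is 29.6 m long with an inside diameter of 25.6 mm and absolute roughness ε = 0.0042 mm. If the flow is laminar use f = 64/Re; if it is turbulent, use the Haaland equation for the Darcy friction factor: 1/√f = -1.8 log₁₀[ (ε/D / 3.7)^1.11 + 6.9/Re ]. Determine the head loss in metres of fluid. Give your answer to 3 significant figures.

h_f ≈ 4.59 m

Q = 52.1 L/min = 52.1/60000 = 0.0008683 m³/s.
Cross-sectional area A = πD²/4 = π(0.0256)²/4 = 0.0005147 m²; mean velocity V = Q/A = 0.0008683/0.0005147 = 1.687 m/s.
Reynolds number Re = ρVD/μ = 791 · 1.687 · 0.0256 / 0.00209 = 1.635e+04.
Re > 4000 → turbulent. Relative roughness ε/D = 4.2e-06/0.0256 = 0.000164. Haaland: 1/√f = -1.8 log₁₀[(0.000164/3.7)^1.11 + 6.9/1.635e+04] = -1.8 log₁₀[1.47e-05 + 0.000422] = 6.047, so f = 0.02734.
Darcy-Weisbach: ΔP = f(L/D)(ρV²/2) = 0.02734·(29.6/0.0256)·(791·1.687²/2) = 0.02734·1156·1126 = 3.559e+04 Pa.
Head loss h_f = ΔP/(ρg) = 3.559e+04/(791·9.81) = 4.59 m.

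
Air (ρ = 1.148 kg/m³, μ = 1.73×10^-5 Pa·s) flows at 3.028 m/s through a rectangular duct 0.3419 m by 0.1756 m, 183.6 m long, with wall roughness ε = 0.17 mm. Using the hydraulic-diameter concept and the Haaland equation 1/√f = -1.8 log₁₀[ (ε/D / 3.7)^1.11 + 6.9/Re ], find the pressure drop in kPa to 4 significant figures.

ΔP ≈ 0.09664 kPa

Hydraulic diameter D_h = 4A/P = 4·(0.3419·0.1756)/(2·(0.3419+0.1756)) = 0.2402/1.035 = 0.232 m.
Re = ρVD_h/μ = 1.148·3.028·0.232/1.73e-05 = 4.662e+04.
ε/D_h = 0.00017/0.232 = 0.000733; Haaland gives 1/√f = -1.8 log₁₀[7.75e-05+0.000148] = 6.564, so f = 0.02321.
ΔP = f(L/D_h)(ρV²/2) = 0.02321·183.6/0.232·5.263 = 96.64 Pa.
ΔP = 0.09664 kPa.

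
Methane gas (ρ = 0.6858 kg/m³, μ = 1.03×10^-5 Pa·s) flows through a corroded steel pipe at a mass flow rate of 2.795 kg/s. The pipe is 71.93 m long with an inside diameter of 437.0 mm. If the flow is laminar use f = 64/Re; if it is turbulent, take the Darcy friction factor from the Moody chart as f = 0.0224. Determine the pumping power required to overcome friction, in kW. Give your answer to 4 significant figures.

P ≈ 3.804 kW

A = πD²/4 = π(0.437)²/4 = 0.15 m²; mean velocity V = ṁ/(ρA) = 2.795/(0.6858 · 0.15) = 27.17 m/s.
Reynolds number Re = ρVD/μ = 0.6858 · 27.17 · 0.437 / 1.03e-05 = 7.906e+05.
Re > 4000 → turbulent; use the Moody-chart value f = 0.0224.
Darcy-Weisbach: ΔP = f(L/D)(ρV²/2) = 0.0224·(71.93/0.437)·(0.6858·27.17²/2) = 0.0224·164.6·253.2 = 933.5 Pa.
Q = ṁ/ρ = 2.795/0.6858 = 4.076 m³/s.
Pumping power P = QΔP = 4.076·933.5 = 3804.4 W = 3.804 kW.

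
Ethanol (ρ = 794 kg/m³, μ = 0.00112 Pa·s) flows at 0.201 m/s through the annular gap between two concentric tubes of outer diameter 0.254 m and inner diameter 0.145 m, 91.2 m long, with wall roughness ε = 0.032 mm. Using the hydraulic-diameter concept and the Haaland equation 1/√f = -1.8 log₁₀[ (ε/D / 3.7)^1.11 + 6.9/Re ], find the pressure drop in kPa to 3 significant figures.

ΔP ≈ 0.374 kPa

Hydraulic diameter D_h = 4A/P = D_o - D_i = 0.254 - 0.145 = 0.109 m.
Re = ρVD_h/μ = 794·0.201·0.109/0.00112 = 1.553e+04.
ε/D_h = 3.2e-05/0.109 = 0.000294; Haaland gives 1/√f = -1.8 log₁₀[2.81e-05+0.000444] = 5.986, so f = 0.0279.
ΔP = f(L/D_h)(ρV²/2) = 0.0279·91.2/0.109·16.04 = 374.5 Pa.
ΔP = 0.374 kPa.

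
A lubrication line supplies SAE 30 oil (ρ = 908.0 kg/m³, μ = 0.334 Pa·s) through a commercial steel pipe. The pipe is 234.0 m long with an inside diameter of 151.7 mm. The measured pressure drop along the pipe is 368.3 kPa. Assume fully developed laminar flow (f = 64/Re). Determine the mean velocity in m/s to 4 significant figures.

For laminar flow, f = 64/Re with Re = ρVD/μ, so Darcy-Weisbach reduces to ΔP = 32μLV/D². Solving for V: V = ΔP·D²/(32μL) = 3.683e+05·(0.1517)²/(32·0.334·234) = 3.389 m/s.
Check: Re = ρVD/μ = 908·3.389·0.1517/0.334 = 1398 < 2300, so the laminar assumption holds.

V ≈ 3.389 m/s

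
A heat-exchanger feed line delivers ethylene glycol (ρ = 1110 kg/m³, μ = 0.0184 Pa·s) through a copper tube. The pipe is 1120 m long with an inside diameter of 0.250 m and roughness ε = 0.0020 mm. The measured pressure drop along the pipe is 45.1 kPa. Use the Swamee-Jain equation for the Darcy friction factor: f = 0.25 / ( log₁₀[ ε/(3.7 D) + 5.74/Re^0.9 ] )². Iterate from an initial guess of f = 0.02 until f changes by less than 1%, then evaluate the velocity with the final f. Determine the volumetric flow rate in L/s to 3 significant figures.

Rearranging Darcy-Weisbach: V = √(2·ΔP·D/(f·L·ρ)). With ε/D = 2e-06/0.25 = 8e-06, iterate starting from f = 0.02:
  f = 0.02 → V = √(2·4.51e+04·0.25/(0.02·1120·1110)) = 0.9523 m/s; Re = ρVD/μ = 1.436e+04; f → 0.02812
  f = 0.02812 → V = 0.8031 m/s; Re = 1.211e+04; f → 0.02942
  f = 0.02942 → V = 0.7852 m/s; Re = 1.184e+04; f → 0.0296
Converged (Δf/f < 1%). With the final f = 0.0296: V = √(2·4.51e+04·0.25/(0.0296·1120·1110)) = 0.7829 m/s.
Q = V·A = 0.7829·(π/4·0.25²) = 0.03843 m³/s = 38.4 L/s.

Q ≈ 38.4 L/s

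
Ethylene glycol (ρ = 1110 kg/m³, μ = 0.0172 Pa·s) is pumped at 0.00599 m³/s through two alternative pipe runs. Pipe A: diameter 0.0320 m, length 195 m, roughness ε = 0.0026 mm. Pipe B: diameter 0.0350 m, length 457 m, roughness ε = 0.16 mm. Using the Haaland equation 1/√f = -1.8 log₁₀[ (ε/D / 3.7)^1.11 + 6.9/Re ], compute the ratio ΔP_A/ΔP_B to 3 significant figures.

Pipe A: V = Q/A = 0.00599/0.0008042 = 7.448 m/s; Re = 1.538e+04; ε/D = 8.12e-05; Haaland → f = 0.02764; ΔP_A = f(L/D)(ρV²/2) = 5.185e+06 Pa.
Pipe B: V = Q/A = 0.00599/0.0009621 = 6.226 m/s; Re = 1.406e+04; ε/D = 0.00457; Haaland → f = 0.03509; ΔP_B = f(L/D)(ρV²/2) = 9.857e+06 Pa.
ΔP_A/ΔP_B = 5.185e+06/9.857e+06 = 0.526.

ΔP_A/ΔP_B ≈ 0.526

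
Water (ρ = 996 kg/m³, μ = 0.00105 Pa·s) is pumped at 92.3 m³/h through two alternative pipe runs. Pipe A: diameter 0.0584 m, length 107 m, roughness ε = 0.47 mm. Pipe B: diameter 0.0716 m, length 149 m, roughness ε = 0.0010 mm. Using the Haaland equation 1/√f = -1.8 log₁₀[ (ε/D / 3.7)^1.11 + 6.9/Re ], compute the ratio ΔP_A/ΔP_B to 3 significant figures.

Pipe A: V = Q/A = 0.02564/0.002679 = 9.572 m/s; Re = 5.302e+05; ε/D = 0.00805; Haaland → f = 0.03546; ΔP_A = f(L/D)(ρV²/2) = 2.964e+06 Pa.
Pipe B: V = Q/A = 0.02564/0.004026 = 6.368 m/s; Re = 4.325e+05; ε/D = 1.4e-05; Haaland → f = 0.01355; ΔP_B = f(L/D)(ρV²/2) = 5.696e+05 Pa.
ΔP_A/ΔP_B = 2.964e+06/5.696e+05 = 5.20.

ΔP_A/ΔP_B ≈ 5.20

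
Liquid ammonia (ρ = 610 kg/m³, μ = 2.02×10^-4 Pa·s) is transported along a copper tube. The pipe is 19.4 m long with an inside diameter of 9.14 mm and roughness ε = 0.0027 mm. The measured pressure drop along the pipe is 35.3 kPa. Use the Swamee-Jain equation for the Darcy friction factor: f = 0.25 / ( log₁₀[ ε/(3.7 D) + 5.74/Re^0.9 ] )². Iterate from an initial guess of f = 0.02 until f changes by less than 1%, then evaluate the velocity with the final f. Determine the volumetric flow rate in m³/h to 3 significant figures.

Rearranging Darcy-Weisbach: V = √(2·ΔP·D/(f·L·ρ)). With ε/D = 2.7e-06/0.00914 = 0.000295, iterate starting from f = 0.02:
  f = 0.02 → V = √(2·3.53e+04·0.00914/(0.02·19.4·610)) = 1.651 m/s; Re = ρVD/μ = 4.557e+04; f → 0.02229
  f = 0.02229 → V = 1.564 m/s; Re = 4.317e+04; f → 0.02253
  f = 0.02253 → V = 1.556 m/s; Re = 4.294e+04; f → 0.02255
Converged (Δf/f < 1%). With the final f = 0.02255: V = √(2·3.53e+04·0.00914/(0.02255·19.4·610)) = 1.555 m/s.
Q = V·A = 1.555·(π/4·0.00914²) = 0.000102 m³/s = 0.367 m³/h.

Q ≈ 0.367 m³/h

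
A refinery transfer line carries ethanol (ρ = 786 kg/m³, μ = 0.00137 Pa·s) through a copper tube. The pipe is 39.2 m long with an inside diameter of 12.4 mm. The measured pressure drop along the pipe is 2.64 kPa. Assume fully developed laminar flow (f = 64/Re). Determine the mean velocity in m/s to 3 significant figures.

For laminar flow, f = 64/Re with Re = ρVD/μ, so Darcy-Weisbach reduces to ΔP = 32μLV/D². Solving for V: V = ΔP·D²/(32μL) = 2640·(0.0124)²/(32·0.00137·39.2) = 0.2362 m/s.
Check: Re = ρVD/μ = 786·0.2362·0.0124/0.00137 = 1680 < 2300, so the laminar assumption holds.

V ≈ 0.236 m/s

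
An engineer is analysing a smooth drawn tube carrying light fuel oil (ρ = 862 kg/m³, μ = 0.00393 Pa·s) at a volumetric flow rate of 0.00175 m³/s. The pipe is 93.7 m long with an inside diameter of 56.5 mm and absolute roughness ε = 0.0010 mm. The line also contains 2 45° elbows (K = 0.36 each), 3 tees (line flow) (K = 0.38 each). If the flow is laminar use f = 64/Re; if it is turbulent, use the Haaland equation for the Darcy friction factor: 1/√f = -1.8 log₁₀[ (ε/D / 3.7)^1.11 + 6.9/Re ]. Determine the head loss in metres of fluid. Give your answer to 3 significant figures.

Cross-sectional area A = πD²/4 = π(0.0565)²/4 = 0.002507 m²; mean velocity V = Q/A = 0.00175/0.002507 = 0.698 m/s.
Reynolds number Re = ρVD/μ = 862 · 0.698 · 0.0565 / 0.00393 = 8650.
Re > 4000 → turbulent. Relative roughness ε/D = 1e-06/0.0565 = 1.77e-05. Haaland: 1/√f = -1.8 log₁₀[(1.77e-05/3.7)^1.11 + 6.9/8650] = -1.8 log₁₀[1.24e-06 + 0.000798] = 5.575, so f = 0.03217.
Total minor-loss coefficient ΣK = 2·0.36 + 3·0.38 = 1.86.
ΔP = [f·L/D + ΣK]·(ρV²/2) = [0.03217·93.7/0.0565 + 1.86]·(862·0.698²/2) = [53.35 + 1.86]·210 = 1.159e+04 Pa.
Head loss h_f = ΔP/(ρg) = 1.159e+04/(862·9.81) = 1.37 m.

h_f ≈ 1.37 m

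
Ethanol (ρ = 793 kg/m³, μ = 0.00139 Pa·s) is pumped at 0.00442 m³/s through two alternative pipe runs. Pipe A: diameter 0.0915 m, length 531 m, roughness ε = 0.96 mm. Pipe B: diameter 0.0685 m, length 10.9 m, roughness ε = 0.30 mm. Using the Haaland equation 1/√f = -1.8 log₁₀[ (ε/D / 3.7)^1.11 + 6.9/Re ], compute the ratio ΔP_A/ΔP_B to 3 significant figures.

Pipe A: V = Q/A = 0.00442/0.006576 = 0.6722 m/s; Re = 3.509e+04; ε/D = 0.0105; Haaland → f = 0.04012; ΔP_A = f(L/D)(ρV²/2) = 4.171e+04 Pa.
Pipe B: V = Q/A = 0.00442/0.003685 = 1.199 m/s; Re = 4.687e+04; ε/D = 0.00438; Haaland → f = 0.03114; ΔP_B = f(L/D)(ρV²/2) = 2827 Pa.
ΔP_A/ΔP_B = 4.171e+04/2827 = 14.8.

ΔP_A/ΔP_B ≈ 14.8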